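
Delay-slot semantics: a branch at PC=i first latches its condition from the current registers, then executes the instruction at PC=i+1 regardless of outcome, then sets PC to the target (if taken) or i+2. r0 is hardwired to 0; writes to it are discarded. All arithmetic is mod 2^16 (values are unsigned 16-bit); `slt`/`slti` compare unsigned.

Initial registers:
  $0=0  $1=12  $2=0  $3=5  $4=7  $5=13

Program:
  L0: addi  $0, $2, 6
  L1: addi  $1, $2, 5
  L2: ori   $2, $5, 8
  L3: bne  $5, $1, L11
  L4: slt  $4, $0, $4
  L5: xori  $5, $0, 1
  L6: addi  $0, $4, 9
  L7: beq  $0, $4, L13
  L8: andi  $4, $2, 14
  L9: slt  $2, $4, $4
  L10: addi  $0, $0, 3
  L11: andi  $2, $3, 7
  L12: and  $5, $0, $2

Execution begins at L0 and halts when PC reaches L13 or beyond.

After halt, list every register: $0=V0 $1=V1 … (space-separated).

[0] addi  $0, $2, 6  →  {$0:0, $1:12, $2:0, $3:5, $4:7, $5:13}
[1] addi  $1, $2, 5  →  {$0:0, $1:5, $2:0, $3:5, $4:7, $5:13}
[2] ori   $2, $5, 8  →  {$0:0, $1:5, $2:13, $3:5, $4:7, $5:13}
[3] bne  $5, $1, L11  →  {$0:0, $1:5, $2:13, $3:5, $4:7, $5:13}  ⟨branch taken⟩
[4] slt  $4, $0, $4  →  {$0:0, $1:5, $2:13, $3:5, $4:1, $5:13}
[11] andi  $2, $3, 7  →  {$0:0, $1:5, $2:5, $3:5, $4:1, $5:13}
[12] and  $5, $0, $2  →  {$0:0, $1:5, $2:5, $3:5, $4:1, $5:0}

$0=0 $1=5 $2=5 $3=5 $4=1 $5=0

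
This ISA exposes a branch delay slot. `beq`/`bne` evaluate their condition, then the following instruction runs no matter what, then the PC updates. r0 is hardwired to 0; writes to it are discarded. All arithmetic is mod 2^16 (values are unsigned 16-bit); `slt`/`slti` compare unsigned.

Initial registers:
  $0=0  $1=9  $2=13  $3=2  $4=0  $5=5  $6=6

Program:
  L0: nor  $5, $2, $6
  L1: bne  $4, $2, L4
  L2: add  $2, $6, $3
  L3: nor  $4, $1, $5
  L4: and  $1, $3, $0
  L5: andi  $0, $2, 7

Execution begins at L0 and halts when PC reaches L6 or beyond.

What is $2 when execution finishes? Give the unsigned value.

8

PC=0  nor  $5, $2, $6        | $0=0 $1=9 $2=13 $3=2 $4=0 $5=65520 $6=6
PC=1  bne  $4, $2, L4        | $0=0 $1=9 $2=13 $3=2 $4=0 $5=65520 $6=6  [TAKEN]
PC=2  add  $2, $6, $3        | $0=0 $1=9 $2=8 $3=2 $4=0 $5=65520 $6=6
PC=4  and  $1, $3, $0        | $0=0 $1=0 $2=8 $3=2 $4=0 $5=65520 $6=6
PC=5  andi  $0, $2, 7        | $0=0 $1=0 $2=8 $3=2 $4=0 $5=65520 $6=6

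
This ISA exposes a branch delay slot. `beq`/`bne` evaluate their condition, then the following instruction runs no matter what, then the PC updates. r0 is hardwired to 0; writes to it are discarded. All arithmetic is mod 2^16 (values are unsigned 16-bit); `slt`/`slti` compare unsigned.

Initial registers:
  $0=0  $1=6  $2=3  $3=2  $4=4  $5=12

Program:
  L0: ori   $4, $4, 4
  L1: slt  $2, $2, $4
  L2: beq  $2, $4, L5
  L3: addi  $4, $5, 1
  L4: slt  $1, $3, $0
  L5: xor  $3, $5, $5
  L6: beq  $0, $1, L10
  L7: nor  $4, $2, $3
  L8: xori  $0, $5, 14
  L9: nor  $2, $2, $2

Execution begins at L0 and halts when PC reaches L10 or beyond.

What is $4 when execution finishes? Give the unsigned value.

  step pc=0: ori   $4, $4, 4  regs=(0,6,3,2,4,12)
  step pc=1: slt  $2, $2, $4  regs=(0,6,1,2,4,12)
  step pc=2: beq  $2, $4, L5  cond=F  regs=(0,6,1,2,4,12)
  step pc=3: addi  $4, $5, 1  regs=(0,6,1,2,13,12)
  step pc=4: slt  $1, $3, $0  regs=(0,0,1,2,13,12)
  step pc=5: xor  $3, $5, $5  regs=(0,0,1,0,13,12)
  step pc=6: beq  $0, $1, L10  cond=T  regs=(0,0,1,0,13,12)
  step pc=7: nor  $4, $2, $3  regs=(0,0,1,0,65534,12)

65534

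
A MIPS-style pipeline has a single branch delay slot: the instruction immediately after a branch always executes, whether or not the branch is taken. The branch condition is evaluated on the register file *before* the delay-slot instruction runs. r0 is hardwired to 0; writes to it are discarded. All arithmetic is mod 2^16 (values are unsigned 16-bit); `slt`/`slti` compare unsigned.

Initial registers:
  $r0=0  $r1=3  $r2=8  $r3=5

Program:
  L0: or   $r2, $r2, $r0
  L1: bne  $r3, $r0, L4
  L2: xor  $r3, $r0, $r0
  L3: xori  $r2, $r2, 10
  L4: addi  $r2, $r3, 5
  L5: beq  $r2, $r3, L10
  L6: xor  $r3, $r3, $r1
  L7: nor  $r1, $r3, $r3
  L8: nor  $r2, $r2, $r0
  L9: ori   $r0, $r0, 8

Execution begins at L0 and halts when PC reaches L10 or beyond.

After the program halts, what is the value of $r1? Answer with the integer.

65532

[0] or   $r2, $r2, $r0  →  {$r0:0, $r1:3, $r2:8, $r3:5}
[1] bne  $r3, $r0, L4  →  {$r0:0, $r1:3, $r2:8, $r3:5}  ⟨branch taken⟩
[2] xor  $r3, $r0, $r0  →  {$r0:0, $r1:3, $r2:8, $r3:0}
[4] addi  $r2, $r3, 5  →  {$r0:0, $r1:3, $r2:5, $r3:0}
[5] beq  $r2, $r3, L10  →  {$r0:0, $r1:3, $r2:5, $r3:0}  ⟨branch fallthrough⟩
[6] xor  $r3, $r3, $r1  →  {$r0:0, $r1:3, $r2:5, $r3:3}
[7] nor  $r1, $r3, $r3  →  {$r0:0, $r1:65532, $r2:5, $r3:3}
[8] nor  $r2, $r2, $r0  →  {$r0:0, $r1:65532, $r2:65530, $r3:3}
[9] ori   $r0, $r0, 8  →  {$r0:0, $r1:65532, $r2:65530, $r3:3}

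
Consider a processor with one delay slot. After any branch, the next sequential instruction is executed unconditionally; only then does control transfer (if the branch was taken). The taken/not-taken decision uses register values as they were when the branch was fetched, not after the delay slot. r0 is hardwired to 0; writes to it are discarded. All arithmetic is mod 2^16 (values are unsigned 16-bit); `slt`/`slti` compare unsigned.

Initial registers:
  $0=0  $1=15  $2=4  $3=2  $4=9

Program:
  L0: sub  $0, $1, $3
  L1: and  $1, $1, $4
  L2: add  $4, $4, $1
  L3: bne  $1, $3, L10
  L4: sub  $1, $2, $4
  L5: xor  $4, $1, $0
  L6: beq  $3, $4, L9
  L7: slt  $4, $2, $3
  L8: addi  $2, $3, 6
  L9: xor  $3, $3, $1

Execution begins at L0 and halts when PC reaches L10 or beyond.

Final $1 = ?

#0 sub  $0, $1, $3 ; 0/15/4/2/9
#1 and  $1, $1, $4 ; 0/9/4/2/9
#2 add  $4, $4, $1 ; 0/9/4/2/18
#3 bne  $1, $3, L10 ; 0/9/4/2/18 ; →target
#4 sub  $1, $2, $4 ; 0/65522/4/2/18

65522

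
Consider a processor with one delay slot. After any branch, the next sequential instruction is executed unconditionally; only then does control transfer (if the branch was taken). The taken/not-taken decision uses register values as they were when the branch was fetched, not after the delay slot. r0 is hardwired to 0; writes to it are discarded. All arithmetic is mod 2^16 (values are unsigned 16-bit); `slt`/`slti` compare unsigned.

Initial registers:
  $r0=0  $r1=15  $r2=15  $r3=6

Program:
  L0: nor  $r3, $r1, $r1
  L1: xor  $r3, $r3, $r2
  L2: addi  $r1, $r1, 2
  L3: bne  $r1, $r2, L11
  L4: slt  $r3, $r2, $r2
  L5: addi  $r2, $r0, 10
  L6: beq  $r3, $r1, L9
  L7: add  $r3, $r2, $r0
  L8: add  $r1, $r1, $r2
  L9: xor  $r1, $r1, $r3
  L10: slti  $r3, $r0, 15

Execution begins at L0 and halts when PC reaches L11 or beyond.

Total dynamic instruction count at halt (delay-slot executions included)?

PC=0  nor  $r3, $r1, $r1     | $r0=0 $r1=15 $r2=15 $r3=65520
PC=1  xor  $r3, $r3, $r2     | $r0=0 $r1=15 $r2=15 $r3=65535
PC=2  addi  $r1, $r1, 2      | $r0=0 $r1=17 $r2=15 $r3=65535
PC=3  bne  $r1, $r2, L11     | $r0=0 $r1=17 $r2=15 $r3=65535  [TAKEN]
PC=4  slt  $r3, $r2, $r2     | $r0=0 $r1=17 $r2=15 $r3=0

5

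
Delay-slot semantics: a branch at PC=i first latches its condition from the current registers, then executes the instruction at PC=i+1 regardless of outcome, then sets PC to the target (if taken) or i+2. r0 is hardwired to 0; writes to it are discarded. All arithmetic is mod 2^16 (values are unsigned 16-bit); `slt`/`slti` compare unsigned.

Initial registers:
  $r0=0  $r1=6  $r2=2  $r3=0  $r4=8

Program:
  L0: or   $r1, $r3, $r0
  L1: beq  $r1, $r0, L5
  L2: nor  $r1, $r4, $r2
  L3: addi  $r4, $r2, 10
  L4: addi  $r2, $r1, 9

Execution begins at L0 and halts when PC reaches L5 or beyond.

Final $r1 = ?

[0] or   $r1, $r3, $r0  →  {$r0:0, $r1:0, $r2:2, $r3:0, $r4:8}
[1] beq  $r1, $r0, L5  →  {$r0:0, $r1:0, $r2:2, $r3:0, $r4:8}  ⟨branch taken⟩
[2] nor  $r1, $r4, $r2  →  {$r0:0, $r1:65525, $r2:2, $r3:0, $r4:8}

65525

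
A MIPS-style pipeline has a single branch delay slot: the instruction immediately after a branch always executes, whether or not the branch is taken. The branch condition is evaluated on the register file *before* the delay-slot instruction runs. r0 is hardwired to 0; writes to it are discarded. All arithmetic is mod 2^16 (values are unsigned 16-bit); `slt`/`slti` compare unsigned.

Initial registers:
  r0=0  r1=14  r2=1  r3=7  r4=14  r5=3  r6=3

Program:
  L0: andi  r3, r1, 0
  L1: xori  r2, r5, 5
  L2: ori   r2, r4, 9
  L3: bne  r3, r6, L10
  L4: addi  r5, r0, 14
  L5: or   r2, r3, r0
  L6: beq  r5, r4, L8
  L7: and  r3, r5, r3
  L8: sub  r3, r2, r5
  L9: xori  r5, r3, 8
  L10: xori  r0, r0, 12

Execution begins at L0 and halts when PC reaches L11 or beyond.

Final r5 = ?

14

PC=0  andi  r3, r1, 0        | r0=0 r1=14 r2=1 r3=0 r4=14 r5=3 r6=3
PC=1  xori  r2, r5, 5        | r0=0 r1=14 r2=6 r3=0 r4=14 r5=3 r6=3
PC=2  ori   r2, r4, 9        | r0=0 r1=14 r2=15 r3=0 r4=14 r5=3 r6=3
PC=3  bne  r3, r6, L10       | r0=0 r1=14 r2=15 r3=0 r4=14 r5=3 r6=3  [TAKEN]
PC=4  addi  r5, r0, 14       | r0=0 r1=14 r2=15 r3=0 r4=14 r5=14 r6=3
PC=10 xori  r0, r0, 12       | r0=0 r1=14 r2=15 r3=0 r4=14 r5=14 r6=3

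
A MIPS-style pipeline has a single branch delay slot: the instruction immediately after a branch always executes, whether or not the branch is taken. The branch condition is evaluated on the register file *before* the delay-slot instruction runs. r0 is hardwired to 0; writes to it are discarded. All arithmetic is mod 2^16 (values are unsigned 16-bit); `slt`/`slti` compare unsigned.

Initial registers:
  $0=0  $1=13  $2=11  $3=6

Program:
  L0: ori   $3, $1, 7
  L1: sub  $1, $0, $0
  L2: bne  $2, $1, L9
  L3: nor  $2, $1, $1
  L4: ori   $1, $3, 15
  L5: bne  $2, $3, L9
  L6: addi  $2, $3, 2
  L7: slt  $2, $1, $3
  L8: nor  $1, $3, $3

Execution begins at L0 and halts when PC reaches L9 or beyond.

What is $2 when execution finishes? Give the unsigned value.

65535

  step pc=0: ori   $3, $1, 7  regs=(0,13,11,15)
  step pc=1: sub  $1, $0, $0  regs=(0,0,11,15)
  step pc=2: bne  $2, $1, L9  cond=T  regs=(0,0,11,15)
  step pc=3: nor  $2, $1, $1  regs=(0,0,65535,15)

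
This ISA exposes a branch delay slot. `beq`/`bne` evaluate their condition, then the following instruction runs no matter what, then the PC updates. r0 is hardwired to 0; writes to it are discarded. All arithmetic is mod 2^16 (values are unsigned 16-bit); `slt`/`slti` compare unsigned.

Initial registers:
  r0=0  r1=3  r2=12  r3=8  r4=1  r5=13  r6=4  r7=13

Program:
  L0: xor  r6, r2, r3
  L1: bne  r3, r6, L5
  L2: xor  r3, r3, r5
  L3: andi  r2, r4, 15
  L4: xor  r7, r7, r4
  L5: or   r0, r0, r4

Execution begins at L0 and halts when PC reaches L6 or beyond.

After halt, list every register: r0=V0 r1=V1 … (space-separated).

r0=0 r1=3 r2=12 r3=5 r4=1 r5=13 r6=4 r7=13

[0] xor  r6, r2, r3  →  {r0:0, r1:3, r2:12, r3:8, r4:1, r5:13, r6:4, r7:13}
[1] bne  r3, r6, L5  →  {r0:0, r1:3, r2:12, r3:8, r4:1, r5:13, r6:4, r7:13}  ⟨branch taken⟩
[2] xor  r3, r3, r5  →  {r0:0, r1:3, r2:12, r3:5, r4:1, r5:13, r6:4, r7:13}
[5] or   r0, r0, r4  →  {r0:0, r1:3, r2:12, r3:5, r4:1, r5:13, r6:4, r7:13}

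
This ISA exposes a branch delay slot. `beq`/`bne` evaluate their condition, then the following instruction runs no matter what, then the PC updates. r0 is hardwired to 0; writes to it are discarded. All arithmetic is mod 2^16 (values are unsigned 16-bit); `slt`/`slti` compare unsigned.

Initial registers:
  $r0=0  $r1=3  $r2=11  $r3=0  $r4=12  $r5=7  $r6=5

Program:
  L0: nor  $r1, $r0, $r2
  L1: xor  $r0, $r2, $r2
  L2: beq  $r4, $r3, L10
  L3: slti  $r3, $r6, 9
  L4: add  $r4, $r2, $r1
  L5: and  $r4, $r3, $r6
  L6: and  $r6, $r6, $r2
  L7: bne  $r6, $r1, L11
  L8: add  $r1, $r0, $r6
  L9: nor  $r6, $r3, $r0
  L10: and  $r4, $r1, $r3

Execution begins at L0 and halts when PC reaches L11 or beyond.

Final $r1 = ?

1

#0 nor  $r1, $r0, $r2 ; 0/65524/11/0/12/7/5
#1 xor  $r0, $r2, $r2 ; 0/65524/11/0/12/7/5
#2 beq  $r4, $r3, L10 ; 0/65524/11/0/12/7/5 ; →fallthru
#3 slti  $r3, $r6, 9 ; 0/65524/11/1/12/7/5
#4 add  $r4, $r2, $r1 ; 0/65524/11/1/65535/7/5
#5 and  $r4, $r3, $r6 ; 0/65524/11/1/1/7/5
#6 and  $r6, $r6, $r2 ; 0/65524/11/1/1/7/1
#7 bne  $r6, $r1, L11 ; 0/65524/11/1/1/7/1 ; →target
#8 add  $r1, $r0, $r6 ; 0/1/11/1/1/7/1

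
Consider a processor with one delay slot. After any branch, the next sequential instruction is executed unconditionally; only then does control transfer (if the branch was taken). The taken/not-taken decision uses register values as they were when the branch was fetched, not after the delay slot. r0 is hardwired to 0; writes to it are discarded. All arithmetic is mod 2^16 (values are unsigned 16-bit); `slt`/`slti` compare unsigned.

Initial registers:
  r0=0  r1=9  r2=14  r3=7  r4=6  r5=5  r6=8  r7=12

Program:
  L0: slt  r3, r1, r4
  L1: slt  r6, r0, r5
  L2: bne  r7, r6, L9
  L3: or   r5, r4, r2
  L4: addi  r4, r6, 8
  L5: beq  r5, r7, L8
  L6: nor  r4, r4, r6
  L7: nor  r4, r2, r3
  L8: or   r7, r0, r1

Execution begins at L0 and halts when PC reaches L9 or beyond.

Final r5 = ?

14

[0] slt  r3, r1, r4  →  {r0:0, r1:9, r2:14, r3:0, r4:6, r5:5, r6:8, r7:12}
[1] slt  r6, r0, r5  →  {r0:0, r1:9, r2:14, r3:0, r4:6, r5:5, r6:1, r7:12}
[2] bne  r7, r6, L9  →  {r0:0, r1:9, r2:14, r3:0, r4:6, r5:5, r6:1, r7:12}  ⟨branch taken⟩
[3] or   r5, r4, r2  →  {r0:0, r1:9, r2:14, r3:0, r4:6, r5:14, r6:1, r7:12}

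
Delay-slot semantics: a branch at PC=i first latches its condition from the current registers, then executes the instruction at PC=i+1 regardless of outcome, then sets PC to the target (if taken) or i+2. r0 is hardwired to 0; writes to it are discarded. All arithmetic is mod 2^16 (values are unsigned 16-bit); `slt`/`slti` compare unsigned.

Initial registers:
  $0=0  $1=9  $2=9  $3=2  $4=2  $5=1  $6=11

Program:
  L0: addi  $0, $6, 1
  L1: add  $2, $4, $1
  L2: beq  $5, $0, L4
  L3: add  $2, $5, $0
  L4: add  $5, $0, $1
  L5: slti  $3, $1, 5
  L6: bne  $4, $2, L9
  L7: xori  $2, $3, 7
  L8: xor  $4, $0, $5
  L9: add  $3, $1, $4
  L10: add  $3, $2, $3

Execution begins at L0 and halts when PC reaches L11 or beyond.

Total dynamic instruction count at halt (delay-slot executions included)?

10

#0 addi  $0, $6, 1 ; 0/9/9/2/2/1/11
#1 add  $2, $4, $1 ; 0/9/11/2/2/1/11
#2 beq  $5, $0, L4 ; 0/9/11/2/2/1/11 ; →fallthru
#3 add  $2, $5, $0 ; 0/9/1/2/2/1/11
#4 add  $5, $0, $1 ; 0/9/1/2/2/9/11
#5 slti  $3, $1, 5 ; 0/9/1/0/2/9/11
#6 bne  $4, $2, L9 ; 0/9/1/0/2/9/11 ; →target
#7 xori  $2, $3, 7 ; 0/9/7/0/2/9/11
#9 add  $3, $1, $4 ; 0/9/7/11/2/9/11
#10 add  $3, $2, $3 ; 0/9/7/18/2/9/11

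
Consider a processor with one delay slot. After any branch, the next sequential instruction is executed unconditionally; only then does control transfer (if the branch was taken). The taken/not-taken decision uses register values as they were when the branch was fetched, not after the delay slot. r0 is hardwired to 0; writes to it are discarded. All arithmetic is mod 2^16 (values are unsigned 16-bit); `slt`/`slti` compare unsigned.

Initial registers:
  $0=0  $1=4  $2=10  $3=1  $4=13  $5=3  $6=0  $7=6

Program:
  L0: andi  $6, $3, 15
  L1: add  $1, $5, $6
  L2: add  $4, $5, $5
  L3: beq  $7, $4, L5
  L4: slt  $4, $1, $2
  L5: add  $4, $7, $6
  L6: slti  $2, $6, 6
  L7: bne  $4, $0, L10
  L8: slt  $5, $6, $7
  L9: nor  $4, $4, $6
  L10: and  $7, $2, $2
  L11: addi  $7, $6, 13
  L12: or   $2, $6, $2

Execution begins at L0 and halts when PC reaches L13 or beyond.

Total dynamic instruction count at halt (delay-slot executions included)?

  step pc=0: andi  $6, $3, 15  regs=(0,4,10,1,13,3,1,6)
  step pc=1: add  $1, $5, $6  regs=(0,4,10,1,13,3,1,6)
  step pc=2: add  $4, $5, $5  regs=(0,4,10,1,6,3,1,6)
  step pc=3: beq  $7, $4, L5  cond=T  regs=(0,4,10,1,6,3,1,6)
  step pc=4: slt  $4, $1, $2  regs=(0,4,10,1,1,3,1,6)
  step pc=5: add  $4, $7, $6  regs=(0,4,10,1,7,3,1,6)
  step pc=6: slti  $2, $6, 6  regs=(0,4,1,1,7,3,1,6)
  step pc=7: bne  $4, $0, L10  cond=T  regs=(0,4,1,1,7,3,1,6)
  step pc=8: slt  $5, $6, $7  regs=(0,4,1,1,7,1,1,6)
  step pc=10: and  $7, $2, $2  regs=(0,4,1,1,7,1,1,1)
  step pc=11: addi  $7, $6, 13  regs=(0,4,1,1,7,1,1,14)
  step pc=12: or   $2, $6, $2  regs=(0,4,1,1,7,1,1,14)

12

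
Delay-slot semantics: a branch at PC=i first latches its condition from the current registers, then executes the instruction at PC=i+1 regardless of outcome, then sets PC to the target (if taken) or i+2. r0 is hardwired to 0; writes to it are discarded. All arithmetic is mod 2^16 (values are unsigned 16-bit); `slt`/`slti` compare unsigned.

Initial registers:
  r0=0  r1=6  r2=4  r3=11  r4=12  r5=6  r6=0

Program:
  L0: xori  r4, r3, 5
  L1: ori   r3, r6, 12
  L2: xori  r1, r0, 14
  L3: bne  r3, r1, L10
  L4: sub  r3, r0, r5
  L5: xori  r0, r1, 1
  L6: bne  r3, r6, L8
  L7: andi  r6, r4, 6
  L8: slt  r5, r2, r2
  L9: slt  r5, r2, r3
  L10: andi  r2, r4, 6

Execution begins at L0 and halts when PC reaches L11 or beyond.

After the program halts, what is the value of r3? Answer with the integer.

#0 xori  r4, r3, 5 ; 0/6/4/11/14/6/0
#1 ori   r3, r6, 12 ; 0/6/4/12/14/6/0
#2 xori  r1, r0, 14 ; 0/14/4/12/14/6/0
#3 bne  r3, r1, L10 ; 0/14/4/12/14/6/0 ; →target
#4 sub  r3, r0, r5 ; 0/14/4/65530/14/6/0
#10 andi  r2, r4, 6 ; 0/14/6/65530/14/6/0

65530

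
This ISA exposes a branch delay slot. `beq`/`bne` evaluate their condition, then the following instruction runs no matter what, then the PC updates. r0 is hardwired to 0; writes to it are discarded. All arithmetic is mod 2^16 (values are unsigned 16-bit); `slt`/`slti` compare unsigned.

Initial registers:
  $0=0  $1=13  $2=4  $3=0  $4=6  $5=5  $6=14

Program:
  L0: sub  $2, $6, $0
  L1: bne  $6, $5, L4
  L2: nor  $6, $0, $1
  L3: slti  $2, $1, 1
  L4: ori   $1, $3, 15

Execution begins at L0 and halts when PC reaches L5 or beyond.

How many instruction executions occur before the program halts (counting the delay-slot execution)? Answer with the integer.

4

[0] sub  $2, $6, $0  →  {$0:0, $1:13, $2:14, $3:0, $4:6, $5:5, $6:14}
[1] bne  $6, $5, L4  →  {$0:0, $1:13, $2:14, $3:0, $4:6, $5:5, $6:14}  ⟨branch taken⟩
[2] nor  $6, $0, $1  →  {$0:0, $1:13, $2:14, $3:0, $4:6, $5:5, $6:65522}
[4] ori   $1, $3, 15  →  {$0:0, $1:15, $2:14, $3:0, $4:6, $5:5, $6:65522}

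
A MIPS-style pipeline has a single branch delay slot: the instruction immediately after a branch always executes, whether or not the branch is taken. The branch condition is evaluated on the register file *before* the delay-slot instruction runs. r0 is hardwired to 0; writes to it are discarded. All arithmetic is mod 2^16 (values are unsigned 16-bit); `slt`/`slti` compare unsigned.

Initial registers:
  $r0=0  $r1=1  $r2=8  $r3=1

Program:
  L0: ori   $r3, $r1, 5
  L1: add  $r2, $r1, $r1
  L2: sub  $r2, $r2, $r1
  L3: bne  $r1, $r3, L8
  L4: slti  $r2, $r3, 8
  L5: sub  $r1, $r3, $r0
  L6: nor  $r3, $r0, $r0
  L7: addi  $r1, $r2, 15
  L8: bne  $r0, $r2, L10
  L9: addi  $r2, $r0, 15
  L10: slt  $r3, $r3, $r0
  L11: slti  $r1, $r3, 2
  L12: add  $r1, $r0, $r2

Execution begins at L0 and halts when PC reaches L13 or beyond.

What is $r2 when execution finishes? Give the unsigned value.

PC=0  ori   $r3, $r1, 5      | $r0=0 $r1=1 $r2=8 $r3=5
PC=1  add  $r2, $r1, $r1     | $r0=0 $r1=1 $r2=2 $r3=5
PC=2  sub  $r2, $r2, $r1     | $r0=0 $r1=1 $r2=1 $r3=5
PC=3  bne  $r1, $r3, L8      | $r0=0 $r1=1 $r2=1 $r3=5  [TAKEN]
PC=4  slti  $r2, $r3, 8      | $r0=0 $r1=1 $r2=1 $r3=5
PC=8  bne  $r0, $r2, L10     | $r0=0 $r1=1 $r2=1 $r3=5  [TAKEN]
PC=9  addi  $r2, $r0, 15     | $r0=0 $r1=1 $r2=15 $r3=5
PC=10 slt  $r3, $r3, $r0     | $r0=0 $r1=1 $r2=15 $r3=0
PC=11 slti  $r1, $r3, 2      | $r0=0 $r1=1 $r2=15 $r3=0
PC=12 add  $r1, $r0, $r2     | $r0=0 $r1=15 $r2=15 $r3=0

15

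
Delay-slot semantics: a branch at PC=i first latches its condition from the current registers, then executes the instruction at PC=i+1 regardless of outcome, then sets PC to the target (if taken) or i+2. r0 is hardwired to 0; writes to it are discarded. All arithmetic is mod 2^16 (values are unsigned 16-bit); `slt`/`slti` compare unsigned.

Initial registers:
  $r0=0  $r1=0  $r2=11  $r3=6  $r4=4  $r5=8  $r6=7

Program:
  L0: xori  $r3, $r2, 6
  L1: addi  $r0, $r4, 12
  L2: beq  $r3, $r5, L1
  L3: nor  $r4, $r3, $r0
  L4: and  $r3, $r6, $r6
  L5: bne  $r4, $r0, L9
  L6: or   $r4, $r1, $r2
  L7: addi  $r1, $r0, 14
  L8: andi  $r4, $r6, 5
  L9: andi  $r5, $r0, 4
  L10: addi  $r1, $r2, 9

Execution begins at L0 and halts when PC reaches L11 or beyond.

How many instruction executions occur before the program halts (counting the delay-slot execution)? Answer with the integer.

9

#0 xori  $r3, $r2, 6 ; 0/0/11/13/4/8/7
#1 addi  $r0, $r4, 12 ; 0/0/11/13/4/8/7
#2 beq  $r3, $r5, L1 ; 0/0/11/13/4/8/7 ; →fallthru
#3 nor  $r4, $r3, $r0 ; 0/0/11/13/65522/8/7
#4 and  $r3, $r6, $r6 ; 0/0/11/7/65522/8/7
#5 bne  $r4, $r0, L9 ; 0/0/11/7/65522/8/7 ; →target
#6 or   $r4, $r1, $r2 ; 0/0/11/7/11/8/7
#9 andi  $r5, $r0, 4 ; 0/0/11/7/11/0/7
#10 addi  $r1, $r2, 9 ; 0/20/11/7/11/0/7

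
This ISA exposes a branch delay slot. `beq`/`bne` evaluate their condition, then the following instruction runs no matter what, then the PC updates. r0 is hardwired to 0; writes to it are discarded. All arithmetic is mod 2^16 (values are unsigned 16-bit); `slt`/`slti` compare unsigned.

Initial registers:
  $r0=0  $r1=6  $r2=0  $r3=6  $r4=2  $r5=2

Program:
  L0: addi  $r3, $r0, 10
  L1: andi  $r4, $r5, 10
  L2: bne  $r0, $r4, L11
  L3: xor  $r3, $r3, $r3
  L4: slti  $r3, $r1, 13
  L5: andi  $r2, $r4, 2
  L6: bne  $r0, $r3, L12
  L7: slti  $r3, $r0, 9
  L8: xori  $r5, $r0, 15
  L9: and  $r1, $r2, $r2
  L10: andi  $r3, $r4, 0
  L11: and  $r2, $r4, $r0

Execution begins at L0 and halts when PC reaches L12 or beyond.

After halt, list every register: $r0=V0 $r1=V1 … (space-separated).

$r0=0 $r1=6 $r2=0 $r3=0 $r4=2 $r5=2

  step pc=0: addi  $r3, $r0, 10  regs=(0,6,0,10,2,2)
  step pc=1: andi  $r4, $r5, 10  regs=(0,6,0,10,2,2)
  step pc=2: bne  $r0, $r4, L11  cond=T  regs=(0,6,0,10,2,2)
  step pc=3: xor  $r3, $r3, $r3  regs=(0,6,0,0,2,2)
  step pc=11: and  $r2, $r4, $r0  regs=(0,6,0,0,2,2)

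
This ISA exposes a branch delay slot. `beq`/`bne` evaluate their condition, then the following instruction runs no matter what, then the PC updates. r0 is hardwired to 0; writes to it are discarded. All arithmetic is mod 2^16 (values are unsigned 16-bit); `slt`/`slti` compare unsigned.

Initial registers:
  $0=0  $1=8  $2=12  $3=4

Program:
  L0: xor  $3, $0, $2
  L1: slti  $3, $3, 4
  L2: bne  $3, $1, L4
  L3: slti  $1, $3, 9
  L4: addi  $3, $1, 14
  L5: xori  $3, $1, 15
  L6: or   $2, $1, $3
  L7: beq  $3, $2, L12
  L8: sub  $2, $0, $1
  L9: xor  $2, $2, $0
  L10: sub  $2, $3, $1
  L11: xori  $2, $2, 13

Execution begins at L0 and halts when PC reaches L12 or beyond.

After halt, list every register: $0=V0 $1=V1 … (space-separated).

#0 xor  $3, $0, $2 ; 0/8/12/12
#1 slti  $3, $3, 4 ; 0/8/12/0
#2 bne  $3, $1, L4 ; 0/8/12/0 ; →target
#3 slti  $1, $3, 9 ; 0/1/12/0
#4 addi  $3, $1, 14 ; 0/1/12/15
#5 xori  $3, $1, 15 ; 0/1/12/14
#6 or   $2, $1, $3 ; 0/1/15/14
#7 beq  $3, $2, L12 ; 0/1/15/14 ; →fallthru
#8 sub  $2, $0, $1 ; 0/1/65535/14
#9 xor  $2, $2, $0 ; 0/1/65535/14
#10 sub  $2, $3, $1 ; 0/1/13/14
#11 xori  $2, $2, 13 ; 0/1/0/14

$0=0 $1=1 $2=0 $3=14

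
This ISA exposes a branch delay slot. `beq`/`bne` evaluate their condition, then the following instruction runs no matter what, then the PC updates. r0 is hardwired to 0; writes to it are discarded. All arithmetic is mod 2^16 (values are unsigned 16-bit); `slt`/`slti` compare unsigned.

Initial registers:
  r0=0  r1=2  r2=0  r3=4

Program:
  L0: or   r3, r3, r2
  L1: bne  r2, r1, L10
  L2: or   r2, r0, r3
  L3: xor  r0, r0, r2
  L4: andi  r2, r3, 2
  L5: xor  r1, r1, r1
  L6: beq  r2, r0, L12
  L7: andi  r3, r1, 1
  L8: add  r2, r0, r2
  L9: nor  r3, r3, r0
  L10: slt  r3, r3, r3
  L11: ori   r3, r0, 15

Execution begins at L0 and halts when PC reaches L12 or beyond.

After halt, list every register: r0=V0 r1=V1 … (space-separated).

#0 or   r3, r3, r2 ; 0/2/0/4
#1 bne  r2, r1, L10 ; 0/2/0/4 ; →target
#2 or   r2, r0, r3 ; 0/2/4/4
#10 slt  r3, r3, r3 ; 0/2/4/0
#11 ori   r3, r0, 15 ; 0/2/4/15

r0=0 r1=2 r2=4 r3=15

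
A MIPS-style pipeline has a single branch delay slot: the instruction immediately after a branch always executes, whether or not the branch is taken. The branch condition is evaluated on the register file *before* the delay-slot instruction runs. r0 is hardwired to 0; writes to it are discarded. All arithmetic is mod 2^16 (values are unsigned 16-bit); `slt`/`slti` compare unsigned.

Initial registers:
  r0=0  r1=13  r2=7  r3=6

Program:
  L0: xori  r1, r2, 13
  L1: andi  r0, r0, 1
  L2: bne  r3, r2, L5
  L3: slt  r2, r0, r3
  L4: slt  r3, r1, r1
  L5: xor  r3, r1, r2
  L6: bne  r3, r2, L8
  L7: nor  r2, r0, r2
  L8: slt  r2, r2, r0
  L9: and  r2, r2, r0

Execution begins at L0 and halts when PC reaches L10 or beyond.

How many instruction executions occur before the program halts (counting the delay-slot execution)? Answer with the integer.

9

[0] xori  r1, r2, 13  →  {r0:0, r1:10, r2:7, r3:6}
[1] andi  r0, r0, 1  →  {r0:0, r1:10, r2:7, r3:6}
[2] bne  r3, r2, L5  →  {r0:0, r1:10, r2:7, r3:6}  ⟨branch taken⟩
[3] slt  r2, r0, r3  →  {r0:0, r1:10, r2:1, r3:6}
[5] xor  r3, r1, r2  →  {r0:0, r1:10, r2:1, r3:11}
[6] bne  r3, r2, L8  →  {r0:0, r1:10, r2:1, r3:11}  ⟨branch taken⟩
[7] nor  r2, r0, r2  →  {r0:0, r1:10, r2:65534, r3:11}
[8] slt  r2, r2, r0  →  {r0:0, r1:10, r2:0, r3:11}
[9] and  r2, r2, r0  →  {r0:0, r1:10, r2:0, r3:11}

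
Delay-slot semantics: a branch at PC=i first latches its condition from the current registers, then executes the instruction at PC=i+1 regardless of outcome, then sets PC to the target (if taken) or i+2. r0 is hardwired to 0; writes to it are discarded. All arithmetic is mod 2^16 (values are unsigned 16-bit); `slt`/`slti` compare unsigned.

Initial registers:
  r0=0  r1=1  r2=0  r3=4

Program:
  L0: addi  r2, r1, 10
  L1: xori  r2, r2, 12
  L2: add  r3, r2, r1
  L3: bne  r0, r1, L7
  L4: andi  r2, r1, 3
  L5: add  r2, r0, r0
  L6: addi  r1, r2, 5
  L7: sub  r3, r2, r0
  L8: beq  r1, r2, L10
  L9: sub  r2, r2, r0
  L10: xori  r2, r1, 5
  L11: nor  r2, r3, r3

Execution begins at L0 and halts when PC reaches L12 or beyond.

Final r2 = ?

65534

[0] addi  r2, r1, 10  →  {r0:0, r1:1, r2:11, r3:4}
[1] xori  r2, r2, 12  →  {r0:0, r1:1, r2:7, r3:4}
[2] add  r3, r2, r1  →  {r0:0, r1:1, r2:7, r3:8}
[3] bne  r0, r1, L7  →  {r0:0, r1:1, r2:7, r3:8}  ⟨branch taken⟩
[4] andi  r2, r1, 3  →  {r0:0, r1:1, r2:1, r3:8}
[7] sub  r3, r2, r0  →  {r0:0, r1:1, r2:1, r3:1}
[8] beq  r1, r2, L10  →  {r0:0, r1:1, r2:1, r3:1}  ⟨branch taken⟩
[9] sub  r2, r2, r0  →  {r0:0, r1:1, r2:1, r3:1}
[10] xori  r2, r1, 5  →  {r0:0, r1:1, r2:4, r3:1}
[11] nor  r2, r3, r3  →  {r0:0, r1:1, r2:65534, r3:1}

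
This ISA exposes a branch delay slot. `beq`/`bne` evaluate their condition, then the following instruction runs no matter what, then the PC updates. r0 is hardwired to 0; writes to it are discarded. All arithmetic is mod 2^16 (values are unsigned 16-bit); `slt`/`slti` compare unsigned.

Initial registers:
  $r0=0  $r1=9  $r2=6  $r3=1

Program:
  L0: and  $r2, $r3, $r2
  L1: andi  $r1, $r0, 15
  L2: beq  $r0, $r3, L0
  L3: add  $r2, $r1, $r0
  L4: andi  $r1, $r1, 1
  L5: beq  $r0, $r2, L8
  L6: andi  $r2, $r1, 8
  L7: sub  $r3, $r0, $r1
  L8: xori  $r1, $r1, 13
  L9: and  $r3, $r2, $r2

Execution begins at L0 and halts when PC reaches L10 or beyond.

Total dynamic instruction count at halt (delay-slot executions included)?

#0 and  $r2, $r3, $r2 ; 0/9/0/1
#1 andi  $r1, $r0, 15 ; 0/0/0/1
#2 beq  $r0, $r3, L0 ; 0/0/0/1 ; →fallthru
#3 add  $r2, $r1, $r0 ; 0/0/0/1
#4 andi  $r1, $r1, 1 ; 0/0/0/1
#5 beq  $r0, $r2, L8 ; 0/0/0/1 ; →target
#6 andi  $r2, $r1, 8 ; 0/0/0/1
#8 xori  $r1, $r1, 13 ; 0/13/0/1
#9 and  $r3, $r2, $r2 ; 0/13/0/0

9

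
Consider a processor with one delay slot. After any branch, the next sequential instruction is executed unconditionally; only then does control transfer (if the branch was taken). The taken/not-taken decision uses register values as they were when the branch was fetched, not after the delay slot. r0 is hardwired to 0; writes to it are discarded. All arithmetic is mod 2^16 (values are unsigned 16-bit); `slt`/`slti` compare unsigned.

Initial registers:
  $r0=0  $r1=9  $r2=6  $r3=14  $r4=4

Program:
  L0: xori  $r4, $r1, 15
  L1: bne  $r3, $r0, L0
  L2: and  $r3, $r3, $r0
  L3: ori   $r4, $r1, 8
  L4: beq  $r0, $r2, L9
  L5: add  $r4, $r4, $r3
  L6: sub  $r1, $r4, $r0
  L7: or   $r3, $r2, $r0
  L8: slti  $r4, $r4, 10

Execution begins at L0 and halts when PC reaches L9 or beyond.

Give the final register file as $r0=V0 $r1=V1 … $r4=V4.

$r0=0 $r1=9 $r2=6 $r3=6 $r4=1

#0 xori  $r4, $r1, 15 ; 0/9/6/14/6
#1 bne  $r3, $r0, L0 ; 0/9/6/14/6 ; →target
#2 and  $r3, $r3, $r0 ; 0/9/6/0/6
#0 xori  $r4, $r1, 15 ; 0/9/6/0/6
#1 bne  $r3, $r0, L0 ; 0/9/6/0/6 ; →fallthru
#2 and  $r3, $r3, $r0 ; 0/9/6/0/6
#3 ori   $r4, $r1, 8 ; 0/9/6/0/9
#4 beq  $r0, $r2, L9 ; 0/9/6/0/9 ; →fallthru
#5 add  $r4, $r4, $r3 ; 0/9/6/0/9
#6 sub  $r1, $r4, $r0 ; 0/9/6/0/9
#7 or   $r3, $r2, $r0 ; 0/9/6/6/9
#8 slti  $r4, $r4, 10 ; 0/9/6/6/1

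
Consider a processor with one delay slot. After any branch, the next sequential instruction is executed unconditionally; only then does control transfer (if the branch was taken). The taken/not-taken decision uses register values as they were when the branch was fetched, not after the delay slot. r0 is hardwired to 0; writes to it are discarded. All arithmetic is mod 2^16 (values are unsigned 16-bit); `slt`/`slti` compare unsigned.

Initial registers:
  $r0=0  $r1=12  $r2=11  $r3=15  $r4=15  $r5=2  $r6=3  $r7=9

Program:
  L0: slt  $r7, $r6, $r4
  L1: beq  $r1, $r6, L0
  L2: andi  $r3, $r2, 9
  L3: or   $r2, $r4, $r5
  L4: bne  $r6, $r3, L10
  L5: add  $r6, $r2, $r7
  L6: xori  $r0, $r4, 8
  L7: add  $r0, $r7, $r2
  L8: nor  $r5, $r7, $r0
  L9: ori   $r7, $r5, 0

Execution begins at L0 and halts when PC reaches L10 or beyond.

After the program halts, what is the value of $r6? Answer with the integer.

[0] slt  $r7, $r6, $r4  →  {$r0:0, $r1:12, $r2:11, $r3:15, $r4:15, $r5:2, $r6:3, $r7:1}
[1] beq  $r1, $r6, L0  →  {$r0:0, $r1:12, $r2:11, $r3:15, $r4:15, $r5:2, $r6:3, $r7:1}  ⟨branch fallthrough⟩
[2] andi  $r3, $r2, 9  →  {$r0:0, $r1:12, $r2:11, $r3:9, $r4:15, $r5:2, $r6:3, $r7:1}
[3] or   $r2, $r4, $r5  →  {$r0:0, $r1:12, $r2:15, $r3:9, $r4:15, $r5:2, $r6:3, $r7:1}
[4] bne  $r6, $r3, L10  →  {$r0:0, $r1:12, $r2:15, $r3:9, $r4:15, $r5:2, $r6:3, $r7:1}  ⟨branch taken⟩
[5] add  $r6, $r2, $r7  →  {$r0:0, $r1:12, $r2:15, $r3:9, $r4:15, $r5:2, $r6:16, $r7:1}

16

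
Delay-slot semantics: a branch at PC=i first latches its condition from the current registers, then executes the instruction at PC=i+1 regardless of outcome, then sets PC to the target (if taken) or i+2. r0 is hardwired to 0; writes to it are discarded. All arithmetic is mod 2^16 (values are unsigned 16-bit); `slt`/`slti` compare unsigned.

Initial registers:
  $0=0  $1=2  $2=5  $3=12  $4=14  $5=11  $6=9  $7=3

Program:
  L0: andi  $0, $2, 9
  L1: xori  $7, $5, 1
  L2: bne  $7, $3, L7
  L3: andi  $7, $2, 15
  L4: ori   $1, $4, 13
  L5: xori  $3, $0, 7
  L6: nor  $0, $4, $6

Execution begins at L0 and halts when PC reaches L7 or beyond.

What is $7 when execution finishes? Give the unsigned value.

5

  step pc=0: andi  $0, $2, 9  regs=(0,2,5,12,14,11,9,3)
  step pc=1: xori  $7, $5, 1  regs=(0,2,5,12,14,11,9,10)
  step pc=2: bne  $7, $3, L7  cond=T  regs=(0,2,5,12,14,11,9,10)
  step pc=3: andi  $7, $2, 15  regs=(0,2,5,12,14,11,9,5)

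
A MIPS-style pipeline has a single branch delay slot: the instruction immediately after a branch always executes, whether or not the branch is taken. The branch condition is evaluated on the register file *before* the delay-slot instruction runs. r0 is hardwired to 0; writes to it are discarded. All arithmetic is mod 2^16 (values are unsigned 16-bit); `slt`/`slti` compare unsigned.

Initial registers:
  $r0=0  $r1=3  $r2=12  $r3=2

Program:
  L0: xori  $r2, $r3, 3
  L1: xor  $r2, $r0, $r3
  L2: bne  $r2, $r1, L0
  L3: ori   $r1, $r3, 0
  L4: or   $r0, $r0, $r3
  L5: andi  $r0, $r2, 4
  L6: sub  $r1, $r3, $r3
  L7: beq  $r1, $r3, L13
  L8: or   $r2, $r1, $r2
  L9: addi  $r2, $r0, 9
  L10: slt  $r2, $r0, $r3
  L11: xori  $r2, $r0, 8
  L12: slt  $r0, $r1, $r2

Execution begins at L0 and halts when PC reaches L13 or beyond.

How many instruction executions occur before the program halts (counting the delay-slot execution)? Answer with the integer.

17

[0] xori  $r2, $r3, 3  →  {$r0:0, $r1:3, $r2:1, $r3:2}
[1] xor  $r2, $r0, $r3  →  {$r0:0, $r1:3, $r2:2, $r3:2}
[2] bne  $r2, $r1, L0  →  {$r0:0, $r1:3, $r2:2, $r3:2}  ⟨branch taken⟩
[3] ori   $r1, $r3, 0  →  {$r0:0, $r1:2, $r2:2, $r3:2}
[0] xori  $r2, $r3, 3  →  {$r0:0, $r1:2, $r2:1, $r3:2}
[1] xor  $r2, $r0, $r3  →  {$r0:0, $r1:2, $r2:2, $r3:2}
[2] bne  $r2, $r1, L0  →  {$r0:0, $r1:2, $r2:2, $r3:2}  ⟨branch fallthrough⟩
[3] ori   $r1, $r3, 0  →  {$r0:0, $r1:2, $r2:2, $r3:2}
[4] or   $r0, $r0, $r3  →  {$r0:0, $r1:2, $r2:2, $r3:2}
[5] andi  $r0, $r2, 4  →  {$r0:0, $r1:2, $r2:2, $r3:2}
[6] sub  $r1, $r3, $r3  →  {$r0:0, $r1:0, $r2:2, $r3:2}
[7] beq  $r1, $r3, L13  →  {$r0:0, $r1:0, $r2:2, $r3:2}  ⟨branch fallthrough⟩
[8] or   $r2, $r1, $r2  →  {$r0:0, $r1:0, $r2:2, $r3:2}
[9] addi  $r2, $r0, 9  →  {$r0:0, $r1:0, $r2:9, $r3:2}
[10] slt  $r2, $r0, $r3  →  {$r0:0, $r1:0, $r2:1, $r3:2}
[11] xori  $r2, $r0, 8  →  {$r0:0, $r1:0, $r2:8, $r3:2}
[12] slt  $r0, $r1, $r2  →  {$r0:0, $r1:0, $r2:8, $r3:2}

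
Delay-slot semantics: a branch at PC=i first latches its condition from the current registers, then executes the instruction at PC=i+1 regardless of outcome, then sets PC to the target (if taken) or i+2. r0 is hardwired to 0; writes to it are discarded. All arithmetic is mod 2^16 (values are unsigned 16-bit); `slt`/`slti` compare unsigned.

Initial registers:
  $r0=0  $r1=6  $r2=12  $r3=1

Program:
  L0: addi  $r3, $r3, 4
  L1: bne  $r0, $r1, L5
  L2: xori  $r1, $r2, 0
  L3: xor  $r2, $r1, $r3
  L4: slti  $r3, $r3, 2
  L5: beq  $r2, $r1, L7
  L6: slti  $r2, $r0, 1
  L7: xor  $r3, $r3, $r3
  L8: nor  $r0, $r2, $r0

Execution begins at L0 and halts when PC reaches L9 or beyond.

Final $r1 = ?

12

[0] addi  $r3, $r3, 4  →  {$r0:0, $r1:6, $r2:12, $r3:5}
[1] bne  $r0, $r1, L5  →  {$r0:0, $r1:6, $r2:12, $r3:5}  ⟨branch taken⟩
[2] xori  $r1, $r2, 0  →  {$r0:0, $r1:12, $r2:12, $r3:5}
[5] beq  $r2, $r1, L7  →  {$r0:0, $r1:12, $r2:12, $r3:5}  ⟨branch taken⟩
[6] slti  $r2, $r0, 1  →  {$r0:0, $r1:12, $r2:1, $r3:5}
[7] xor  $r3, $r3, $r3  →  {$r0:0, $r1:12, $r2:1, $r3:0}
[8] nor  $r0, $r2, $r0  →  {$r0:0, $r1:12, $r2:1, $r3:0}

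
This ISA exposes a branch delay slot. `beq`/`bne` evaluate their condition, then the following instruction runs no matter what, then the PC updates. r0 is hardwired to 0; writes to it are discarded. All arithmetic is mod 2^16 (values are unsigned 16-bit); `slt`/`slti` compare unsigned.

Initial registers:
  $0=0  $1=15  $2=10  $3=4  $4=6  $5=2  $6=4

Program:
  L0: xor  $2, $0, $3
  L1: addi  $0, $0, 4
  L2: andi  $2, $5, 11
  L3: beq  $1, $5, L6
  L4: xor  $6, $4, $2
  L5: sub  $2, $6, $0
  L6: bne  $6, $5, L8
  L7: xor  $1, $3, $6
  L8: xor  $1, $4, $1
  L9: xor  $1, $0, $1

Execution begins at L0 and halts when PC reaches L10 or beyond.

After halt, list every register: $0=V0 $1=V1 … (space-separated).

  step pc=0: xor  $2, $0, $3  regs=(0,15,4,4,6,2,4)
  step pc=1: addi  $0, $0, 4  regs=(0,15,4,4,6,2,4)
  step pc=2: andi  $2, $5, 11  regs=(0,15,2,4,6,2,4)
  step pc=3: beq  $1, $5, L6  cond=F  regs=(0,15,2,4,6,2,4)
  step pc=4: xor  $6, $4, $2  regs=(0,15,2,4,6,2,4)
  step pc=5: sub  $2, $6, $0  regs=(0,15,4,4,6,2,4)
  step pc=6: bne  $6, $5, L8  cond=T  regs=(0,15,4,4,6,2,4)
  step pc=7: xor  $1, $3, $6  regs=(0,0,4,4,6,2,4)
  step pc=8: xor  $1, $4, $1  regs=(0,6,4,4,6,2,4)
  step pc=9: xor  $1, $0, $1  regs=(0,6,4,4,6,2,4)

$0=0 $1=6 $2=4 $3=4 $4=6 $5=2 $6=4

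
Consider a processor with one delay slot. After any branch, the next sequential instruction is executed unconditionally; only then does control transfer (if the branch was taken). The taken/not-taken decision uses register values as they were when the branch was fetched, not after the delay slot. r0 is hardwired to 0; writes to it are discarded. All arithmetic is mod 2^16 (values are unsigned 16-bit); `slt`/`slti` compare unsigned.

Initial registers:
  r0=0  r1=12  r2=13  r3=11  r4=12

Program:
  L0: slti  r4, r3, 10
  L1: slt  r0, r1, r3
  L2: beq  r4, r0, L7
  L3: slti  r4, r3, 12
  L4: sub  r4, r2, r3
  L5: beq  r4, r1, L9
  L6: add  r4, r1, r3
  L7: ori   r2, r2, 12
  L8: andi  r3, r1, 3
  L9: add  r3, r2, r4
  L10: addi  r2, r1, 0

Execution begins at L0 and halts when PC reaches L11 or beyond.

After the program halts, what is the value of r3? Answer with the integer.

[0] slti  r4, r3, 10  →  {r0:0, r1:12, r2:13, r3:11, r4:0}
[1] slt  r0, r1, r3  →  {r0:0, r1:12, r2:13, r3:11, r4:0}
[2] beq  r4, r0, L7  →  {r0:0, r1:12, r2:13, r3:11, r4:0}  ⟨branch taken⟩
[3] slti  r4, r3, 12  →  {r0:0, r1:12, r2:13, r3:11, r4:1}
[7] ori   r2, r2, 12  →  {r0:0, r1:12, r2:13, r3:11, r4:1}
[8] andi  r3, r1, 3  →  {r0:0, r1:12, r2:13, r3:0, r4:1}
[9] add  r3, r2, r4  →  {r0:0, r1:12, r2:13, r3:14, r4:1}
[10] addi  r2, r1, 0  →  {r0:0, r1:12, r2:12, r3:14, r4:1}

14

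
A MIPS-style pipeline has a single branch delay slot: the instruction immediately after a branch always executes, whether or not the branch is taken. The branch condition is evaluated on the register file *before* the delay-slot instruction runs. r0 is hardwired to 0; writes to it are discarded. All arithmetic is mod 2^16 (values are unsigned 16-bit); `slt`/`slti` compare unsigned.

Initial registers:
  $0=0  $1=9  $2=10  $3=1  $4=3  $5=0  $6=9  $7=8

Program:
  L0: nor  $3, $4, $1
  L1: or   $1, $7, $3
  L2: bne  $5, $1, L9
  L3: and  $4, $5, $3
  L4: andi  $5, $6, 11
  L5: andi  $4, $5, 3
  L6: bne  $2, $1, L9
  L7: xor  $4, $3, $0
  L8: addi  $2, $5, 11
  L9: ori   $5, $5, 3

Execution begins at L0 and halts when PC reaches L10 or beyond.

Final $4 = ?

0

#0 nor  $3, $4, $1 ; 0/9/10/65524/3/0/9/8
#1 or   $1, $7, $3 ; 0/65532/10/65524/3/0/9/8
#2 bne  $5, $1, L9 ; 0/65532/10/65524/3/0/9/8 ; →target
#3 and  $4, $5, $3 ; 0/65532/10/65524/0/0/9/8
#9 ori   $5, $5, 3 ; 0/65532/10/65524/0/3/9/8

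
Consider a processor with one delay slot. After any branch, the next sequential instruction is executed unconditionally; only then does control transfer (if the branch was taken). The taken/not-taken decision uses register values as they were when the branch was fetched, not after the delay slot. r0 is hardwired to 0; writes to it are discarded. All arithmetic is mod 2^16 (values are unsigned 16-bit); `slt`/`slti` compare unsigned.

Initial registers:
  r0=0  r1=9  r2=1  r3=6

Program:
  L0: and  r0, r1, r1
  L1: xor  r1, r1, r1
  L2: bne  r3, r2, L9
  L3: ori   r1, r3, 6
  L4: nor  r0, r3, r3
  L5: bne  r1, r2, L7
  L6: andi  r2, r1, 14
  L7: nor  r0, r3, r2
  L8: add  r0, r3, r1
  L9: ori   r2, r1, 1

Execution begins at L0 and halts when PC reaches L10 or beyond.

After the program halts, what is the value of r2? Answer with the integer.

7

PC=0  and  r0, r1, r1        | r0=0 r1=9 r2=1 r3=6
PC=1  xor  r1, r1, r1        | r0=0 r1=0 r2=1 r3=6
PC=2  bne  r3, r2, L9        | r0=0 r1=0 r2=1 r3=6  [TAKEN]
PC=3  ori   r1, r3, 6        | r0=0 r1=6 r2=1 r3=6
PC=9  ori   r2, r1, 1        | r0=0 r1=6 r2=7 r3=6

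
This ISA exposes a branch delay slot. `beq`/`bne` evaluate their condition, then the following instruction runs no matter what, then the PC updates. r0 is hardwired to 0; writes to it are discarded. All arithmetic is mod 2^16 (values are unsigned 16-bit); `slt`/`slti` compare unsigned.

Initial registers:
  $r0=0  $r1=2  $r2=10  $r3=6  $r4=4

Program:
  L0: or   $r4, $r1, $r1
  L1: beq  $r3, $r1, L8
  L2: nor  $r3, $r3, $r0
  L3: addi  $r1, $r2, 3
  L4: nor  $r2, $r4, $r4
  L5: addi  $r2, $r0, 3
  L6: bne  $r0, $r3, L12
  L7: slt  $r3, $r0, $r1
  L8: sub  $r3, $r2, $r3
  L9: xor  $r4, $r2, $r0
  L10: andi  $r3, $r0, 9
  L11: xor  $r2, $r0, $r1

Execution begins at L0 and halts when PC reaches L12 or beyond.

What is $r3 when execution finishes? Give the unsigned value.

1

[0] or   $r4, $r1, $r1  →  {$r0:0, $r1:2, $r2:10, $r3:6, $r4:2}
[1] beq  $r3, $r1, L8  →  {$r0:0, $r1:2, $r2:10, $r3:6, $r4:2}  ⟨branch fallthrough⟩
[2] nor  $r3, $r3, $r0  →  {$r0:0, $r1:2, $r2:10, $r3:65529, $r4:2}
[3] addi  $r1, $r2, 3  →  {$r0:0, $r1:13, $r2:10, $r3:65529, $r4:2}
[4] nor  $r2, $r4, $r4  →  {$r0:0, $r1:13, $r2:65533, $r3:65529, $r4:2}
[5] addi  $r2, $r0, 3  →  {$r0:0, $r1:13, $r2:3, $r3:65529, $r4:2}
[6] bne  $r0, $r3, L12  →  {$r0:0, $r1:13, $r2:3, $r3:65529, $r4:2}  ⟨branch taken⟩
[7] slt  $r3, $r0, $r1  →  {$r0:0, $r1:13, $r2:3, $r3:1, $r4:2}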